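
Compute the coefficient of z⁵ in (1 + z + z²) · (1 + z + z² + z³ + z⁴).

2

(1 + z + z²) has coefficients 1,1,1 for degrees 0…2.
(1 + z + z² + z³ + z⁴) has coefficients 1,1,1,1,1,0 for degrees 0…5.
[z⁵] = 1·0 + 1·1 + 1·1 = 2.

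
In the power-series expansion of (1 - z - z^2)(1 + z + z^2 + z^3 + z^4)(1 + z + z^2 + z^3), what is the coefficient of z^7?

(1 - z - z^2) has coefficients 1,-1,-1 for degrees 0…2.
(1 + z + z^2 + z^3 + z^4) has coefficients 1,1,1,1,1,0,0,0 for degrees 0…7.
Finally multiplying by (1 + z + z^2 + z^3), the product of all factors after the first has coefficients 1,2,3,4,4,3,2,1 for degrees 0…7.
[z^7] = 1·1 − 1·2 − 1·3 = -4.

-4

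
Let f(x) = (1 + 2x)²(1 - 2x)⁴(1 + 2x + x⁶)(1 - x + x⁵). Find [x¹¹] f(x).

-111

(1 + 2x)² has coefficients 1,4,4 for degrees 0…2.
(1 - 2x)⁴ has coefficients 1,-8,24,-32,16,0,0,0,0,0,0,0 for degrees 0…11.
Multiplying by (1 + 2x + x⁶) gives running coefficients 1,-6,8,16,-48,32,1,-8,24,-32,16,0 for degrees 0…11.
Finally multiplying by (1 - x + x⁵), the product of all factors after the first has coefficients 1,-7,14,8,-64,81,-37,-1,48,-104,80,-15 for degrees 0…11.
[x¹¹] = 1·(-15) + 4·80 + 4·(-104) = -111.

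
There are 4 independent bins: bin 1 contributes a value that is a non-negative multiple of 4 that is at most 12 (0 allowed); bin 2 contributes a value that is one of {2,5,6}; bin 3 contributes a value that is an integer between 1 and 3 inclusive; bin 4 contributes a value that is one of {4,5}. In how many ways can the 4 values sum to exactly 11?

4

The generating function for the choices is (1 + x^4 + x^8 + x^12)·(x^2 + x^5 + x^6)·(x + x^2 + x^3)·(x^4 + x^5); the count is [x^11].
(1 + x^4 + x^8 + x^12) has coefficients 1,0,0,0,1,0,0,0,1,0,0,0 for degrees 0…11.
(x^2 + x^5 + x^6) has coefficients 0,0,1,0,0,1,1,0,0,0,0,0 for degrees 0…11.
Multiplying by (x + x^2 + x^3) gives running coefficients 0,0,0,1,1,1,1,2,2,1,0,0 for degrees 0…11.
Finally multiplying by (x^4 + x^5), the product of all factors after the first has coefficients 0,0,0,0,0,0,0,1,2,2,2,3 for degrees 0…11.
[x^11] = 1·3 + 1·1 + 1·0 = 4.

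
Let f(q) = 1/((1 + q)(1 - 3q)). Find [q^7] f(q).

The denominator gives the recurrence a_n = 2a_(n−1) + 3a_(n−2) for n ≥ 2; the numerator fixes a_0 = 1, a_1 = 2.
Iterating: 1, 2, 7, 20, 61, 182, 547, 1640, so a_7 = 1640.

1640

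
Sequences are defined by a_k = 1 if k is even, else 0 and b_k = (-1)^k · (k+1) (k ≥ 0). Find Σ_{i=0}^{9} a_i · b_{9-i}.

-30

Write out a_i and b_{9-i} for i = 0,…,9 and sum the products.
Σ = 1·(-10) + 0·9 + 1·(-8) + 0·7 + 1·(-6) + 0·5 + 1·(-4) + 0·3 + 1·(-2) + 0·1 = -30.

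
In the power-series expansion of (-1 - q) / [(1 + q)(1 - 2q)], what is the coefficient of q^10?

-1024

The denominator gives the recurrence a_n = a_(n−1) + 2a_(n−2) for n ≥ 2; the numerator fixes a_0 = -1, a_1 = -2.
Iterating: -1, -2, -4, -8, -16, -32, -64, -128, -256, -512, -1024, so a_10 = -1024.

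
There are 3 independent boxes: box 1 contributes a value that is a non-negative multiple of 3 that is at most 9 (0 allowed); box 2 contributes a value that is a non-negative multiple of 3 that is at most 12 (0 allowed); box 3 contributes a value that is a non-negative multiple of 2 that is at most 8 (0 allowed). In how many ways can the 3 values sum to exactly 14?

7

The generating function for the choices is (1 + y^3 + y^6 + y^9)·(1 + y^3 + y^6 + y^9 + y^12)·(1 + y^2 + y^4 + y^6 + y^8); the count is [y^14].
(1 + y^3 + y^6 + y^9) has coefficients 1,0,0,1,0,0,1,0,0,1 for degrees 0…9.
(1 + y^3 + y^6 + y^9 + y^12) has coefficients 1,0,0,1,0,0,1,0,0,1,0,0,1,0,0 for degrees 0…14.
Finally multiplying by (1 + y^2 + y^4 + y^6 + y^8), the product of all factors after the first has coefficients 1,0,1,1,1,1,2,1,2,2,1,2,2,1,2 for degrees 0…14.
[y^14] = 1·2 + 1·2 + 1·2 + 1·1 = 7.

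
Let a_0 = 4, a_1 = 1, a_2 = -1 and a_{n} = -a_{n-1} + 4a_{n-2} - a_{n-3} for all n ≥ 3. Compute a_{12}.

-11701

The ordinary generating function has denominator 1 + t - 4t^2 + t^3.
Iterating the recurrence: a_0,…,a_{12} = 4, 1, -1, 1, -6, 11, -36, 86, -241, 621, -1671, 4396, -11701.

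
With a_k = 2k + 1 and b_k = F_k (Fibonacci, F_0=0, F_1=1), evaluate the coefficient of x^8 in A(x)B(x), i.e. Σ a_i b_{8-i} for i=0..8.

212

Write out a_i and b_{8-i} for i = 0,…,8 and sum the products.
Σ = 1·21 + 3·13 + 5·8 + 7·5 + 9·3 + 11·2 + 13·1 + 15·1 + 17·0 = 212.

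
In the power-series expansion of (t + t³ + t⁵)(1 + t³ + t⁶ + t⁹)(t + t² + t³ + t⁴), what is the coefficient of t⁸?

(t + t³ + t⁵) has coefficients 0,1,0,1,0,1 for degrees 0…5.
(1 + t³ + t⁶ + t⁹) has coefficients 1,0,0,1,0,0,1,0,0 for degrees 0…8.
Finally multiplying by (t + t² + t³ + t⁴), the product of all factors after the first has coefficients 0,1,1,1,2,1,1,2,1 for degrees 0…8.
[t⁸] = 1·2 + 1·1 + 1·1 = 4.

4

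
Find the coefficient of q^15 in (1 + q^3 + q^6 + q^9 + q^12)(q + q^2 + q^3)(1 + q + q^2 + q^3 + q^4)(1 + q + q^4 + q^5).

20

(1 + q^3 + q^6 + q^9 + q^12) has coefficients 1,0,0,1,0,0,1,0,0,1,0,0,1 for degrees 0…12.
(q + q^2 + q^3) has coefficients 0,1,1,1,0,0,0,0,0,0,0,0,0,0,0,0 for degrees 0…15.
Multiplying by (1 + q + q^2 + q^3 + q^4) gives running coefficients 0,1,2,3,3,3,2,1,0,0,0,0,0,0,0,0 for degrees 0…15.
Finally multiplying by (1 + q + q^4 + q^5), the product of all factors after the first has coefficients 0,1,3,5,6,7,8,8,7,6,5,3,1,0,0,0 for degrees 0…15.
[q^15] = 1·0 + 1·1 + 1·6 + 1·8 + 1·5 = 20.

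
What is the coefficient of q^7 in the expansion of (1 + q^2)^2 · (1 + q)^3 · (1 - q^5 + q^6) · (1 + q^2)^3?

(1 + q^2)^2 has coefficients 1,0,2,0,1 for degrees 0…4.
(1 + q)^3 has coefficients 1,3,3,1,0,0,0,0 for degrees 0…7.
Multiplying by (1 - q^5 + q^6) gives running coefficients 1,3,3,1,0,-1,-2,0 for degrees 0…7.
Finally multiplying by (1 + q^2)^3, the product of all factors after the first has coefficients 1,3,6,10,12,11,8,3 for degrees 0…7.
[q^7] = 1·3 + 2·11 + 1·10 = 35.

35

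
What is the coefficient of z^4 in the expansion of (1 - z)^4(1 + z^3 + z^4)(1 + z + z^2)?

(1 - z)^4 has coefficients 1,-4,6,-4,1 for degrees 0…4.
(1 + z^3 + z^4) has coefficients 1,0,0,1,1 for degrees 0…4.
Finally multiplying by (1 + z + z^2), the product of all factors after the first has coefficients 1,1,1,1,2 for degrees 0…4.
[z^4] = 1·2 − 4·1 + 6·1 − 4·1 + 1·1 = 1.

1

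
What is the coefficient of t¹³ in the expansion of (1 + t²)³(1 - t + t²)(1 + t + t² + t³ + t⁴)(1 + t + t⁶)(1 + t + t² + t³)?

(1 + t²)³ has coefficients 1,0,3,0,3,0,1 for degrees 0…6.
(1 - t + t²) has coefficients 1,-1,1,0,0,0,0,0,0,0,0,0,0,0 for degrees 0…13.
Multiplying by (1 + t + t² + t³ + t⁴) gives running coefficients 1,0,1,1,1,0,1,0,0,0,0,0,0,0 for degrees 0…13.
Multiplying by (1 + t + t⁶) gives running coefficients 1,1,1,2,2,1,2,1,1,1,1,0,1,0 for degrees 0…13.
Finally multiplying by (1 + t + t² + t³), the product of all factors after the first has coefficients 1,2,3,5,6,6,7,6,5,5,4,3,3,2 for degrees 0…13.
[t¹³] = 1·2 + 3·3 + 3·5 + 1·6 = 32.

32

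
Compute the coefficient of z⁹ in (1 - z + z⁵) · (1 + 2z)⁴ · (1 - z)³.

(1 - z + z⁵) has coefficients 1,-1,0,0,0,1 for degrees 0…5.
(1 + 2z)⁴ has coefficients 1,8,24,32,16,0,0,0,0,0 for degrees 0…9.
Finally multiplying by (1 - z)³, the product of all factors after the first has coefficients 1,5,3,-17,-16,24,16,-16,0,0 for degrees 0…9.
[z⁹] = 1·0 − 1·0 + 1·(-16) = -16.

-16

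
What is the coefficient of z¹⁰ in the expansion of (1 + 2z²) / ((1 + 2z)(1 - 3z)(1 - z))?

65363

Partial fractions give a closed form: a_n = (2/5)·(-2)^n + (11/10)·3^n + (-1/2)·1^n.
At n = 10: a_10 = 65363.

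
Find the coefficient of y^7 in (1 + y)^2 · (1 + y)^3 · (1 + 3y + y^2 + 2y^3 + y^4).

21

(1 + y)^2 has coefficients 1,2,1 for degrees 0…2.
(1 + y)^3 has coefficients 1,3,3,1,0,0,0,0 for degrees 0…7.
Finally multiplying by (1 + 3y + y^2 + 2y^3 + y^4), the product of all factors after the first has coefficients 1,6,13,15,13,10,5,1 for degrees 0…7.
[y^7] = 1·1 + 2·5 + 1·10 = 21.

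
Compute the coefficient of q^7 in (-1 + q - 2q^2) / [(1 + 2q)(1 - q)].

The denominator gives the recurrence a_n = −a_(n−1) + 2a_(n−2) for n ≥ 3; the numerator fixes a_0 = -1, a_1 = 2, a_2 = -6.
Iterating: -1, 2, -6, 10, -22, 42, -86, 170, so a_7 = 170.

170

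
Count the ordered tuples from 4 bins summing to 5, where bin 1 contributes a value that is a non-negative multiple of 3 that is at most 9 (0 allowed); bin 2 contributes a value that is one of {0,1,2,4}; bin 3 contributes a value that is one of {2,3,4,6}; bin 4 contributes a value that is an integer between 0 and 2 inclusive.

8

The generating function for the choices is (1 + q^3 + q^6 + q^9)·(1 + q + q^2 + q^4)·(q^2 + q^3 + q^4 + q^6)·(1 + q + q^2); the count is [q^5].
(1 + q^3 + q^6 + q^9) has coefficients 1,0,0,1,0,0 for degrees 0…5.
(1 + q + q^2 + q^4) has coefficients 1,1,1,0,1,0 for degrees 0…5.
Multiplying by (q^2 + q^3 + q^4 + q^6) gives running coefficients 0,0,1,2,3,2 for degrees 0…5.
Finally multiplying by (1 + q + q^2), the product of all factors after the first has coefficients 0,0,1,3,6,7 for degrees 0…5.
[q^5] = 1·7 + 1·1 = 8.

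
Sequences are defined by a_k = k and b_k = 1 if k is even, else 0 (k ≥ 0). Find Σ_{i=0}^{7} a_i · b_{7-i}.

Write out a_i and b_{7-i} for i = 0,…,7 and sum the products.
Σ = 0·0 + 1·1 + 2·0 + 3·1 + 4·0 + 5·1 + 6·0 + 7·1 = 16.

16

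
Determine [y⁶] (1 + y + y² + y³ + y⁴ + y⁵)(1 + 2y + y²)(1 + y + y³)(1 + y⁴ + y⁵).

(1 + y + y² + y³ + y⁴ + y⁵) has coefficients 1,1,1,1,1,1 for degrees 0…5.
(1 + 2y + y²) has coefficients 1,2,1,0,0,0,0 for degrees 0…6.
Multiplying by (1 + y + y³) gives running coefficients 1,3,3,2,2,1,0 for degrees 0…6.
Finally multiplying by (1 + y⁴ + y⁵), the product of all factors after the first has coefficients 1,3,3,2,3,5,6 for degrees 0…6.
[y⁶] = 1·6 + 1·5 + 1·3 + 1·2 + 1·3 + 1·3 = 22.

22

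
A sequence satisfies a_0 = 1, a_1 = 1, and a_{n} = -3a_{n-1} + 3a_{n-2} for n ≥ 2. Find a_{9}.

7371

The ordinary generating function has denominator 1 + 3t - 3t^2.
Iterating the recurrence: a_0,…,a_{9} = 1, 1, 0, 3, -9, 36, -135, 513, -1944, 7371.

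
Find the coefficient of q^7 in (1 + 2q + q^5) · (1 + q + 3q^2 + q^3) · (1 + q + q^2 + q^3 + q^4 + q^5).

(1 + 2q + q^5) has coefficients 1,2,0,0,0,1 for degrees 0…5.
(1 + q + 3q^2 + q^3) has coefficients 1,1,3,1,0,0,0,0 for degrees 0…7.
Finally multiplying by (1 + q + q^2 + q^3 + q^4 + q^5), the product of all factors after the first has coefficients 1,2,5,6,6,6,5,4 for degrees 0…7.
[q^7] = 1·4 + 2·5 + 1·5 = 19.

19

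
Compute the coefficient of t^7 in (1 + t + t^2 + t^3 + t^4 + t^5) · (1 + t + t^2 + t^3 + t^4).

3

(1 + t + t^2 + t^3 + t^4 + t^5) has coefficients 1,1,1,1,1,1 for degrees 0…5.
(1 + t + t^2 + t^3 + t^4) has coefficients 1,1,1,1,1,0,0,0 for degrees 0…7.
[t^7] = 1·0 + 1·0 + 1·0 + 1·1 + 1·1 + 1·1 = 3.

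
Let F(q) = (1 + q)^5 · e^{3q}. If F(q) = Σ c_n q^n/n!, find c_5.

14988

The EGF product rule gives c_5 = Σ_{k_1+k_2=5} C(5; k_1,k_2) · ∏ g_i(k_i), where (1+q)^5 gives the falling factorial (5)_k; e^{3q} gives (3)^k.
g_1(k) for k = 0…5: 1, 5, 20, 60, 120, 120.
g_2(k) for k = 0…5: 1, 3, 9, 27, 81, 243.
c_5 = Σ_k C(5,k)·g_1(k)·g_2(5−k) = 1·1·243 + 5·5·81 + 10·20·27 + 10·60·9 + 5·120·3 + 1·120·1 = 243 + 2025 + 5400 + 5400 + 1800 + 120 = 14988.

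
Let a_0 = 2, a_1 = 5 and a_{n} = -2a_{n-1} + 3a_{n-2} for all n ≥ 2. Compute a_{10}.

The ordinary generating function has denominator 1 + 2x - 3x^2.
Iterating the recurrence: a_0,…,a_{10} = 2, 5, -4, 23, -58, 185, -544, 1643, -4918, 14765, -44284.

-44284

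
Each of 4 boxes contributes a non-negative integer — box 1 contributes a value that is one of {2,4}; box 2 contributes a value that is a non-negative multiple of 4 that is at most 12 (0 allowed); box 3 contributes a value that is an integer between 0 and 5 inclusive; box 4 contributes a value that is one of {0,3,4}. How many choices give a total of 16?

The generating function for the choices is (t² + t⁴)·(1 + t⁴ + t⁸ + t¹²)·(1 + t + t² + t³ + t⁴ + t⁵)·(1 + t³ + t⁴); the count is [t¹⁶].
(t² + t⁴) has coefficients 0,0,1,0,1 for degrees 0…4.
(1 + t⁴ + t⁸ + t¹²) has coefficients 1,0,0,0,1,0,0,0,1,0,0,0,1,0,0,0,0 for degrees 0…16.
Multiplying by (1 + t + t² + t³ + t⁴ + t⁵) gives running coefficients 1,1,1,1,2,2,1,1,2,2,1,1,2,2,1,1,1 for degrees 0…16.
Finally multiplying by (1 + t³ + t⁴), the product of all factors after the first has coefficients 1,1,1,2,4,4,3,4,6,5,3,4,6,5,3,4,5 for degrees 0…16.
[t¹⁶] = 1·3 + 1·6 = 9.

9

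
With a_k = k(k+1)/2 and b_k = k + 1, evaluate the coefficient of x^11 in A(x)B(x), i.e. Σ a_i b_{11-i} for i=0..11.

The convolution is the t^11 coefficient of A(t)B(t).
Σ = 0·12 + 1·11 + 3·10 + 6·9 + 10·8 + 15·7 + 21·6 + 28·5 + 36·4 + 45·3 + 55·2 + 66·1 = 1001.

1001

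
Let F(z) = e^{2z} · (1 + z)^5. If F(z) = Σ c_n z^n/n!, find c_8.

The EGF product rule gives c_8 = Σ_{k_1+k_2=8} C(8; k_1,k_2) · ∏ g_i(k_i), where e^{2z} gives (2)^k; (1+z)^5 gives the falling factorial (5)_k.
g_1(k) for k = 0…8: 1, 2, 4, 8, 16, 32, 64, 128, 256.
g_2(k) for k = 0…8: 1, 5, 20, 60, 120, 120, 0, 0, 0.
c_8 = Σ_k C(8,k)·g_1(k)·g_2(8−k) = 56·8·120 + 70·16·120 + 56·32·60 + 28·64·20 + 8·128·5 + 1·256·1 = 53760 + 134400 + 107520 + 35840 + 5120 + 256 = 336896.

336896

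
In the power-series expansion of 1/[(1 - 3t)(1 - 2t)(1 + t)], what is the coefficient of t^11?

Partial fractions give a closed form: a_n = (9/4)·3^n + (-4/3)·2^n + (1/12)·(-1)^n.
At n = 11: a_11 = 395850.

395850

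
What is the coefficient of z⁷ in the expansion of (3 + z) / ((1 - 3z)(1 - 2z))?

The denominator gives the recurrence a_n = 5a_(n−1) − 6a_(n−2) for n ≥ 2; the numerator fixes a_0 = 3, a_1 = 16.
Iterating: 3, 16, 62, 214, 698, 2206, 6842, 20974, so a_7 = 20974.

20974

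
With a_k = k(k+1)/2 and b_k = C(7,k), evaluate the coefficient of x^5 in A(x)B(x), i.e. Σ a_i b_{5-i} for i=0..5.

The convolution is the x^5 coefficient of A(x)B(x).
Σ = 0·21 + 1·35 + 3·35 + 6·21 + 10·7 + 15·1 = 351.

351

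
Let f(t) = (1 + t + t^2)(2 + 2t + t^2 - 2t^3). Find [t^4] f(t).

-1

(1 + t + t^2) has coefficients 1,1,1 for degrees 0…2.
(2 + 2t + t^2 - 2t^3) has coefficients 2,2,1,-2,0 for degrees 0…4.
[t^4] = 1·0 + 1·(-2) + 1·1 = -1.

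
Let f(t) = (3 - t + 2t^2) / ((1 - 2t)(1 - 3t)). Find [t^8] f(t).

55326

The denominator gives the recurrence a_n = 5a_(n−1) − 6a_(n−2) for n ≥ 3; the numerator fixes a_0 = 3, a_1 = 14, a_2 = 54.
Iterating: 3, 14, 54, 186, 606, 1914, 5934, 18186, 55326, so a_8 = 55326.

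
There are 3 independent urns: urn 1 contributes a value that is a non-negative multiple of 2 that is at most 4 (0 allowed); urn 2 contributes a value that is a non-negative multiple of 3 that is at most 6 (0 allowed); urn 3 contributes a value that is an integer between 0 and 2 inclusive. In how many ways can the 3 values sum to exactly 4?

The generating function for the choices is (1 + x^2 + x^4)·(1 + x^3 + x^6)·(1 + x + x^2); the count is [x^4].
(1 + x^2 + x^4) has coefficients 1,0,1,0,1 for degrees 0…4.
(1 + x^3 + x^6) has coefficients 1,0,0,1,0 for degrees 0…4.
Finally multiplying by (1 + x + x^2), the product of all factors after the first has coefficients 1,1,1,1,1 for degrees 0…4.
[x^4] = 1·1 + 1·1 + 1·1 = 3.

3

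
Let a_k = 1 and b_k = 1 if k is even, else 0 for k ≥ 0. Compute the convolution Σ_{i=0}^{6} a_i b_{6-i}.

4

Write out a_i and b_{6-i} for i = 0,…,6 and sum the products.
Σ = 1·1 + 1·0 + 1·1 + 1·0 + 1·1 + 1·0 + 1·1 = 4.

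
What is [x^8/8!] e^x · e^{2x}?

The EGF product rule gives c_8 = Σ_{k_1+k_2=8} C(8; k_1,k_2) · ∏ g_i(k_i), where e^x gives (1)^k; e^{2x} gives (2)^k.
g_1(k) for k = 0…8: 1, 1, 1, 1, 1, 1, 1, 1, 1.
g_2(k) for k = 0…8: 1, 2, 4, 8, 16, 32, 64, 128, 256.
c_8 = Σ_k C(8,k)·g_1(k)·g_2(8−k) = 1·1·256 + 8·1·128 + 28·1·64 + 56·1·32 + 70·1·16 + 56·1·8 + 28·1·4 + 8·1·2 + 1·1·1 = 256 + 1024 + 1792 + 1792 + 1120 + 448 + 112 + 16 + 1 = 6561.

6561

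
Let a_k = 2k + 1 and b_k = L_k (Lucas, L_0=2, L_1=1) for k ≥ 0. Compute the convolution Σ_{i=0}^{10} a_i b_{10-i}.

This is [x^10] in the product of the two ordinary generating functions.
Σ = 1·123 + 3·76 + 5·47 + 7·29 + 9·18 + 11·11 + 13·7 + 15·4 + 17·3 + 19·1 + 21·2 = 1335.

1335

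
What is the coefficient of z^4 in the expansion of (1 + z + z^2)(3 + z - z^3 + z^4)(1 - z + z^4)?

3

(1 + z + z^2) has coefficients 1,1,1 for degrees 0…2.
(3 + z - z^3 + z^4) has coefficients 3,1,0,-1,1 for degrees 0…4.
Finally multiplying by (1 - z + z^4), the product of all factors after the first has coefficients 3,-2,-1,-1,5 for degrees 0…4.
[z^4] = 1·5 + 1·(-1) + 1·(-1) = 3.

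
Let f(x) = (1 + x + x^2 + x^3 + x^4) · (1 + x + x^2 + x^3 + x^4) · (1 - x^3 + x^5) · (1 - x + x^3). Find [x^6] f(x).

(1 + x + x^2 + x^3 + x^4) has coefficients 1,1,1,1,1 for degrees 0…4.
(1 + x + x^2 + x^3 + x^4) has coefficients 1,1,1,1,1,0,0 for degrees 0…6.
Multiplying by (1 - x^3 + x^5) gives running coefficients 1,1,1,0,0,0,0 for degrees 0…6.
Finally multiplying by (1 - x + x^3), the product of all factors after the first has coefficients 1,0,0,0,1,1,0 for degrees 0…6.
[x^6] = 1·0 + 1·1 + 1·1 + 1·0 + 1·0 = 2.

2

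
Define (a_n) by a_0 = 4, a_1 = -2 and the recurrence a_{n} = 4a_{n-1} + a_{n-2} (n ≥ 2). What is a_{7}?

-5778

The ordinary generating function has denominator 1 - 4z - z^2.
Iterating the recurrence: a_0,…,a_{7} = 4, -2, -4, -18, -76, -322, -1364, -5778.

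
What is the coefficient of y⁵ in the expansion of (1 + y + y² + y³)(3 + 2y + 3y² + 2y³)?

5

(1 + y + y² + y³) has coefficients 1,1,1,1 for degrees 0…3.
(3 + 2y + 3y² + 2y³) has coefficients 3,2,3,2,0,0 for degrees 0…5.
[y⁵] = 1·0 + 1·0 + 1·2 + 1·3 = 5.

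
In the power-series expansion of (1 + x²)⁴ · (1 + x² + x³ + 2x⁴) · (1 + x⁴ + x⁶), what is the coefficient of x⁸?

(1 + x²)⁴ has coefficients 1,0,4,0,6,0,4,0,1 for degrees 0…8.
(1 + x² + x³ + 2x⁴) has coefficients 1,0,1,1,2,0,0,0,0 for degrees 0…8.
Finally multiplying by (1 + x⁴ + x⁶), the product of all factors after the first has coefficients 1,0,1,1,3,0,2,1,3 for degrees 0…8.
[x⁸] = 1·3 + 4·2 + 6·3 + 4·1 + 1·1 = 34.

34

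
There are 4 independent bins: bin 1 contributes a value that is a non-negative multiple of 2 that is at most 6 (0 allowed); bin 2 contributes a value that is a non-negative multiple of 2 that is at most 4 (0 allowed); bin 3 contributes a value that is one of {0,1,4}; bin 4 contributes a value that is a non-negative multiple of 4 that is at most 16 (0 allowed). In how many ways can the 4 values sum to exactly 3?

2

The generating function for the choices is (1 + q² + q⁴ + q⁶)·(1 + q² + q⁴)·(1 + q + q⁴)·(1 + q⁴ + q⁸ + q¹² + q¹⁶); the count is [q³].
(1 + q² + q⁴ + q⁶) has coefficients 1,0,1,0 for degrees 0…3.
(1 + q² + q⁴) has coefficients 1,0,1,0 for degrees 0…3.
Multiplying by (1 + q + q⁴) gives running coefficients 1,1,1,1 for degrees 0…3.
Finally multiplying by (1 + q⁴ + q⁸ + q¹² + q¹⁶), the product of all factors after the first has coefficients 1,1,1,1 for degrees 0…3.
[q³] = 1·1 + 1·1 = 2.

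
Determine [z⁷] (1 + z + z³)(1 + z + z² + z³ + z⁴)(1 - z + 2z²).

(1 + z + z³) has coefficients 1,1,0,1 for degrees 0…3.
(1 + z + z² + z³ + z⁴) has coefficients 1,1,1,1,1,0,0,0 for degrees 0…7.
Finally multiplying by (1 - z + 2z²), the product of all factors after the first has coefficients 1,0,2,2,2,1,2,0 for degrees 0…7.
[z⁷] = 1·0 + 1·2 + 1·2 = 4.

4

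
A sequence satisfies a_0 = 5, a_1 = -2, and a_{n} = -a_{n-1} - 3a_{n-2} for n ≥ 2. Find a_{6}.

17

The ordinary generating function has denominator 1 + t + 3t^2.
Iterating the recurrence: a_0,…,a_{6} = 5, -2, -13, 19, 20, -77, 17.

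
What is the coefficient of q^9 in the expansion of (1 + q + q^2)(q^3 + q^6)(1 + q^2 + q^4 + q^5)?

3

(1 + q + q^2) has coefficients 1,1,1 for degrees 0…2.
(q^3 + q^6) has coefficients 0,0,0,1,0,0,1,0,0,0 for degrees 0…9.
Finally multiplying by (1 + q^2 + q^4 + q^5), the product of all factors after the first has coefficients 0,0,0,1,0,1,1,1,2,0 for degrees 0…9.
[q^9] = 1·0 + 1·2 + 1·1 = 3.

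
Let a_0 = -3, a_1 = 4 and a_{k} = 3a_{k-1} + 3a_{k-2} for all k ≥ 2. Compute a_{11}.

The ordinary generating function has denominator 1 - 3x - 3x^2.
Iterating the recurrence: a_0,…,a_{11} = -3, 4, 3, 21, 72, 279, 1053, 3996, 15147, 57429, 217728, 825471.

825471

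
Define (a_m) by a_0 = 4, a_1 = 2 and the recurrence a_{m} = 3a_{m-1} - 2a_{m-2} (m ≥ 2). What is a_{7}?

-250

The ordinary generating function has denominator 1 - 3z + 2z^2.
Iterating the recurrence: a_0,…,a_{7} = 4, 2, -2, -10, -26, -58, -122, -250.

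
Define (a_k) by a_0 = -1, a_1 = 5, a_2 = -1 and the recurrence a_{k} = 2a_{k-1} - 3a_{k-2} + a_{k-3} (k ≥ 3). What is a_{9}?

-205

The ordinary generating function has denominator 1 - 2q + 3q^2 - q^3.
Iterating the recurrence: a_0,…,a_{9} = -1, 5, -1, -18, -28, -3, 60, 101, 19, -205.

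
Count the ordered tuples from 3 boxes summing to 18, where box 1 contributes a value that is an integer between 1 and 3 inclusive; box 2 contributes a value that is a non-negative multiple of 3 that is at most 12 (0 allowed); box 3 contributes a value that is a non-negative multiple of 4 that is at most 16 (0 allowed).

The generating function for the choices is (y + y^2 + y^3)·(1 + y^3 + y^6 + y^9 + y^12)·(1 + y^4 + y^8 + y^12 + y^16); the count is [y^18].
(y + y^2 + y^3) has coefficients 0,1,1,1 for degrees 0…3.
(1 + y^3 + y^6 + y^9 + y^12) has coefficients 1,0,0,1,0,0,1,0,0,1,0,0,1,0,0,0,0,0,0 for degrees 0…18.
Finally multiplying by (1 + y^4 + y^8 + y^12 + y^16), the product of all factors after the first has coefficients 1,0,0,1,1,0,1,1,1,1,1,1,2,1,1,1,2,1,1 for degrees 0…18.
[y^18] = 1·1 + 1·2 + 1·1 = 4.

4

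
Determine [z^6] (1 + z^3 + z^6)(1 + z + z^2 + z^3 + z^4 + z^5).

(1 + z^3 + z^6) has coefficients 1,0,0,1,0,0,1 for degrees 0…6.
(1 + z + z^2 + z^3 + z^4 + z^5) has coefficients 1,1,1,1,1,1,0 for degrees 0…6.
[z^6] = 1·0 + 1·1 + 1·1 = 2.

2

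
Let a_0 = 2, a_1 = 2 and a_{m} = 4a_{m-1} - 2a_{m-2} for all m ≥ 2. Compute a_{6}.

464

The ordinary generating function has denominator 1 - 4t + 2t^2.
Iterating the recurrence: a_0,…,a_{6} = 2, 2, 4, 12, 40, 136, 464.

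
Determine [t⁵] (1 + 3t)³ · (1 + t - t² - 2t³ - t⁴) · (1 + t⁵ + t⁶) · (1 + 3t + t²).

(1 + 3t)³ has coefficients 1,9,27,27 for degrees 0…3.
(1 + t - t² - 2t³ - t⁴) has coefficients 1,1,-1,-2,-1,0 for degrees 0…5.
Multiplying by (1 + t⁵ + t⁶) gives running coefficients 1,1,-1,-2,-1,1 for degrees 0…5.
Finally multiplying by (1 + 3t + t²), the product of all factors after the first has coefficients 1,4,3,-4,-8,-4 for degrees 0…5.
[t⁵] = 1·(-4) + 9·(-8) + 27·(-4) + 27·3 = -103.

-103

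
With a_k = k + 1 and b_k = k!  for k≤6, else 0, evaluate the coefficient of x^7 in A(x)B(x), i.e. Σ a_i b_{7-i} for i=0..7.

1953

Write out a_i and b_{7-i} for i = 0,…,7 and sum the products.
Σ = 1·0 + 2·720 + 3·120 + 4·24 + 5·6 + 6·2 + 7·1 + 8·1 = 1953.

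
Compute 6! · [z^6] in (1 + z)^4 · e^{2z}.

The EGF product rule gives c_6 = Σ_{k_1+k_2=6} C(6; k_1,k_2) · ∏ g_i(k_i), where (1+z)^4 gives the falling factorial (4)_k; e^{2z} gives (2)^k.
g_1(k) for k = 0…6: 1, 4, 12, 24, 24, 0, 0.
g_2(k) for k = 0…6: 1, 2, 4, 8, 16, 32, 64.
c_6 = Σ_k C(6,k)·g_1(k)·g_2(6−k) = 1·1·64 + 6·4·32 + 15·12·16 + 20·24·8 + 15·24·4 = 64 + 768 + 2880 + 3840 + 1440 = 8992.

8992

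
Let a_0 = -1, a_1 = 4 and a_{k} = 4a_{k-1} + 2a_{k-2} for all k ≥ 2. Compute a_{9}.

The ordinary generating function has denominator 1 - 4q - 2q^2.
Iterating the recurrence: a_0,…,a_{9} = -1, 4, 14, 64, 284, 1264, 5624, 25024, 111344, 495424.

495424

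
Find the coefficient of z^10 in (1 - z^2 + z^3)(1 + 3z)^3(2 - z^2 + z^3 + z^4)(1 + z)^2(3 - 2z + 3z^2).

(1 - z^2 + z^3) has coefficients 1,0,-1,1 for degrees 0…3.
(1 + 3z)^3 has coefficients 1,9,27,27,0,0,0,0,0,0,0 for degrees 0…10.
Multiplying by (2 - z^2 + z^3 + z^4) gives running coefficients 2,18,53,46,-17,9,54,27,0,0,0 for degrees 0…10.
Multiplying by (1 + z)^2 gives running coefficients 2,22,91,170,128,21,55,144,108,27,0 for degrees 0…10.
Finally multiplying by (3 - 2z + 3z^2), the product of all factors after the first has coefficients 6,62,235,394,317,317,507,385,201,297,270 for degrees 0…10.
[z^10] = 1·270 − 1·201 + 1·385 = 454.

454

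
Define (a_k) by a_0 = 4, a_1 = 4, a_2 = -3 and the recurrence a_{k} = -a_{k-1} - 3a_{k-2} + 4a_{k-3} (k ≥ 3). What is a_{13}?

24112

The ordinary generating function has denominator 1 + t + 3t^2 - 4t^3.
Iterating the recurrence: a_0,…,a_{13} = 4, 4, -3, 7, 18, -51, 25, 200, -479, -21, 2258, -4111, -2747, 24112.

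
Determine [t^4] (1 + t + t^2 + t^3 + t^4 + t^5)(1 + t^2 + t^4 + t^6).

(1 + t + t^2 + t^3 + t^4 + t^5) has coefficients 1,1,1,1,1 for degrees 0…4.
(1 + t^2 + t^4 + t^6) has coefficients 1,0,1,0,1 for degrees 0…4.
[t^4] = 1·1 + 1·0 + 1·1 + 1·0 + 1·1 = 3.

3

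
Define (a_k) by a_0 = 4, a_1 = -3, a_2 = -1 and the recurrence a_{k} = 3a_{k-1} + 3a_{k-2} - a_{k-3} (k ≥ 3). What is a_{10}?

The ordinary generating function has denominator 1 - 3t - 3t^2 + t^3.
Iterating the recurrence: a_0,…,a_{10} = 4, -3, -1, -16, -48, -191, -701, -2628, -9796, -36571, -136473.

-136473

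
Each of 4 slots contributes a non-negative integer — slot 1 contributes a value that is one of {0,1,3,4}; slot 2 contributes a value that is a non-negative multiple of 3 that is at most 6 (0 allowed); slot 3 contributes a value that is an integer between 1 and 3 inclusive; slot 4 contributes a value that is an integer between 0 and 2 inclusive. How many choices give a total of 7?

12

The generating function for the choices is (1 + y + y^3 + y^4)·(1 + y^3 + y^6)·(y + y^2 + y^3)·(1 + y + y^2); the count is [y^7].
(1 + y + y^3 + y^4) has coefficients 1,1,0,1,1 for degrees 0…4.
(1 + y^3 + y^6) has coefficients 1,0,0,1,0,0,1,0 for degrees 0…7.
Multiplying by (y + y^2 + y^3) gives running coefficients 0,1,1,1,1,1,1,1 for degrees 0…7.
Finally multiplying by (1 + y + y^2), the product of all factors after the first has coefficients 0,1,2,3,3,3,3,3 for degrees 0…7.
[y^7] = 1·3 + 1·3 + 1·3 + 1·3 = 12.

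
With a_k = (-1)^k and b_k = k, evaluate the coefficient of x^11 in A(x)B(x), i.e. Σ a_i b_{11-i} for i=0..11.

6

This is [x^11] in the product of the two ordinary generating functions.
Σ = 1·11 − 1·10 + 1·9 − 1·8 + 1·7 − 1·6 + 1·5 − 1·4 + 1·3 − 1·2 + 1·1 − 1·0 = 6.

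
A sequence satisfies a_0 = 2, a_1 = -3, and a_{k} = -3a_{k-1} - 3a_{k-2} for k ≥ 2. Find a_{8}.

The ordinary generating function has denominator 1 + 3q + 3q^2.
Iterating the recurrence: a_0,…,a_{8} = 2, -3, 3, 0, -9, 27, -54, 81, -81.

-81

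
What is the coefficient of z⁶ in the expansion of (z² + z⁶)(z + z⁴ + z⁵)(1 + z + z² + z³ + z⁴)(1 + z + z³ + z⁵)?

(z² + z⁶) has coefficients 0,0,1,0,0,0,1 for degrees 0…6.
(z + z⁴ + z⁵) has coefficients 0,1,0,0,1,1,0 for degrees 0…6.
Multiplying by (1 + z + z² + z³ + z⁴) gives running coefficients 0,1,1,1,2,3,2 for degrees 0…6.
Finally multiplying by (1 + z + z³ + z⁵), the product of all factors after the first has coefficients 0,1,2,2,4,6,7 for degrees 0…6.
[z⁶] = 1·4 + 1·0 = 4.

4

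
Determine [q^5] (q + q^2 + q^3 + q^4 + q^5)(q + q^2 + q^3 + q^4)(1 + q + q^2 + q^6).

(q + q^2 + q^3 + q^4 + q^5) has coefficients 0,1,1,1,1,1 for degrees 0…5.
(q + q^2 + q^3 + q^4) has coefficients 0,1,1,1,1,0 for degrees 0…5.
Finally multiplying by (1 + q + q^2 + q^6), the product of all factors after the first has coefficients 0,1,2,3,3,2 for degrees 0…5.
[q^5] = 1·3 + 1·3 + 1·2 + 1·1 + 1·0 = 9.

9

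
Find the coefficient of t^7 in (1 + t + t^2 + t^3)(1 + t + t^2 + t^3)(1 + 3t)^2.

24

(1 + t + t^2 + t^3) has coefficients 1,1,1,1 for degrees 0…3.
(1 + t + t^2 + t^3) has coefficients 1,1,1,1,0,0,0,0 for degrees 0…7.
Finally multiplying by (1 + 3t)^2, the product of all factors after the first has coefficients 1,7,16,16,15,9,0,0 for degrees 0…7.
[t^7] = 1·0 + 1·0 + 1·9 + 1·15 = 24.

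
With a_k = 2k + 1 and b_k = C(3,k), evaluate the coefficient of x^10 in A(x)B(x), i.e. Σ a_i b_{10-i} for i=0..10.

Write out a_i and b_{10-i} for i = 0,…,10 and sum the products.
Σ = 1·0 + 3·0 + 5·0 + 7·0 + 9·0 + 11·0 + 13·0 + 15·1 + 17·3 + 19·3 + 21·1 = 144.

144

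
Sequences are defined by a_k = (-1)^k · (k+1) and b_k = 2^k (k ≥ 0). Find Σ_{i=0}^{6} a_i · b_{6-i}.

The convolution is the x^6 coefficient of A(x)B(x).
Σ = 1·64 − 2·32 + 3·16 − 4·8 + 5·4 − 6·2 + 7·1 = 31.

31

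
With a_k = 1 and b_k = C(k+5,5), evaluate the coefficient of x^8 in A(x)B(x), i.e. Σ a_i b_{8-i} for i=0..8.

3003

This is [x^8] in the product of the two ordinary generating functions.
Σ = 1·1287 + 1·792 + 1·462 + 1·252 + 1·126 + 1·56 + 1·21 + 1·6 + 1·1 = 3003.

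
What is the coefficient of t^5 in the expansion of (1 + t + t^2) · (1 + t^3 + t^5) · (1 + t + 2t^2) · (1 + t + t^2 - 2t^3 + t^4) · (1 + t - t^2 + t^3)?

(1 + t + t^2) has coefficients 1,1,1 for degrees 0…2.
(1 + t^3 + t^5) has coefficients 1,0,0,1,0,1 for degrees 0…5.
Multiplying by (1 + t + 2t^2) gives running coefficients 1,1,2,1,1,3 for degrees 0…5.
Multiplying by (1 + t + t^2 - 2t^3 + t^4) gives running coefficients 1,2,4,2,3,2 for degrees 0…5.
Finally multiplying by (1 + t - t^2 + t^3), the product of all factors after the first has coefficients 1,3,5,5,3,7 for degrees 0…5.
[t^5] = 1·7 + 1·3 + 1·5 = 15.

15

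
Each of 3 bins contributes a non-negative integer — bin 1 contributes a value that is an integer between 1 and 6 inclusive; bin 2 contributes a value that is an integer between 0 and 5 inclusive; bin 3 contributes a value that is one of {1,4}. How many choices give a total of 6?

7

The generating function for the choices is (x + x^2 + x^3 + x^4 + x^5 + x^6)·(1 + x + x^2 + x^3 + x^4 + x^5)·(x + x^4); the count is [x^6].
(x + x^2 + x^3 + x^4 + x^5 + x^6) has coefficients 0,1,1,1,1,1,1 for degrees 0…6.
(1 + x + x^2 + x^3 + x^4 + x^5) has coefficients 1,1,1,1,1,1,0 for degrees 0…6.
Finally multiplying by (x + x^4), the product of all factors after the first has coefficients 0,1,1,1,2,2,2 for degrees 0…6.
[x^6] = 1·2 + 1·2 + 1·1 + 1·1 + 1·1 + 1·0 = 7.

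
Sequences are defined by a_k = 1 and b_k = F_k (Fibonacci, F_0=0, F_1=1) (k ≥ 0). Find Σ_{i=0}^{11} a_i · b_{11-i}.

232

The convolution is the t^11 coefficient of A(t)B(t).
Σ = 1·89 + 1·55 + 1·34 + 1·21 + 1·13 + 1·8 + 1·5 + 1·3 + 1·2 + 1·1 + 1·1 + 1·0 = 232.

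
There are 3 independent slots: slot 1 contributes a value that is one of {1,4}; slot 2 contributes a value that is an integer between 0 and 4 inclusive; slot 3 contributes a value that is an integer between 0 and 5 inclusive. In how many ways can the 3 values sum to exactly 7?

8

The generating function for the choices is (t + t⁴)·(1 + t + t² + t³ + t⁴)·(1 + t + t² + t³ + t⁴ + t⁵); the count is [t⁷].
(t + t⁴) has coefficients 0,1,0,0,1 for degrees 0…4.
(1 + t + t² + t³ + t⁴) has coefficients 1,1,1,1,1,0,0,0 for degrees 0…7.
Finally multiplying by (1 + t + t² + t³ + t⁴ + t⁵), the product of all factors after the first has coefficients 1,2,3,4,5,5,4,3 for degrees 0…7.
[t⁷] = 1·4 + 1·4 = 8.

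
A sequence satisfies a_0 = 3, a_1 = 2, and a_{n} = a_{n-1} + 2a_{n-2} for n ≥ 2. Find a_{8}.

428

The ordinary generating function has denominator 1 - y - 2y^2.
Iterating the recurrence: a_0,…,a_{8} = 3, 2, 8, 12, 28, 52, 108, 212, 428.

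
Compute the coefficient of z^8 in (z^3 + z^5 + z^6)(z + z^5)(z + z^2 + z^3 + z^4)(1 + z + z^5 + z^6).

5

(z^3 + z^5 + z^6) has coefficients 0,0,0,1,0,1,1 for degrees 0…6.
(z + z^5) has coefficients 0,1,0,0,0,1,0,0,0 for degrees 0…8.
Multiplying by (z + z^2 + z^3 + z^4) gives running coefficients 0,0,1,1,1,1,1,1,1 for degrees 0…8.
Finally multiplying by (1 + z + z^5 + z^6), the product of all factors after the first has coefficients 0,0,1,2,2,2,2,3,4 for degrees 0…8.
[z^8] = 1·2 + 1·2 + 1·1 = 5.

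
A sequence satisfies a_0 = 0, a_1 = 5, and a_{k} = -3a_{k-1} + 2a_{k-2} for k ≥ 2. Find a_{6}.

-2475

The ordinary generating function has denominator 1 + 3x - 2x^2.
Iterating the recurrence: a_0,…,a_{6} = 0, 5, -15, 55, -195, 695, -2475.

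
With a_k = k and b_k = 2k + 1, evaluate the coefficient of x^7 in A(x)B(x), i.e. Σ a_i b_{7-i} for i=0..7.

The convolution is the t^7 coefficient of A(t)B(t).
Σ = 0·15 + 1·13 + 2·11 + 3·9 + 4·7 + 5·5 + 6·3 + 7·1 = 140.

140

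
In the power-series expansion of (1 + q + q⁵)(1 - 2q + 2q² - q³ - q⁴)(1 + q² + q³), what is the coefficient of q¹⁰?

(1 + q + q⁵) has coefficients 1,1,0,0,0,1 for degrees 0…5.
(1 - 2q + 2q² - q³ - q⁴) has coefficients 1,-2,2,-1,-1,0,0,0,0,0,0 for degrees 0…10.
Finally multiplying by (1 + q² + q³), the product of all factors after the first has coefficients 1,-2,3,-2,-1,1,-2,-1,0,0,0 for degrees 0…10.
[q¹⁰] = 1·0 + 1·0 + 1·1 = 1.

1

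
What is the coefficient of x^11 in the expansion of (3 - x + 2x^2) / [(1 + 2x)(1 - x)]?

The denominator gives the recurrence a_n = −a_(n−1) + 2a_(n−2) for n ≥ 3; the numerator fixes a_0 = 3, a_1 = -4, a_2 = 12.
Iterating: 3, -4, 12, -20, 44, -84, 172, -340, 684, -1364, 2732, -5460, so a_11 = -5460.

-5460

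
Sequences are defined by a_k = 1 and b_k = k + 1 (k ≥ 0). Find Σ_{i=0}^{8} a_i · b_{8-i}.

The convolution is the t^8 coefficient of A(t)B(t).
Σ = 1·9 + 1·8 + 1·7 + 1·6 + 1·5 + 1·4 + 1·3 + 1·2 + 1·1 = 45.

45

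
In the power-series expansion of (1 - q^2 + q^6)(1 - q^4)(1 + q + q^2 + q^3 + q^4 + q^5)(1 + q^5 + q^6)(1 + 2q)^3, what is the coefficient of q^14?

-11

(1 - q^2 + q^6) has coefficients 1,0,-1,0,0,0,1 for degrees 0…6.
(1 - q^4) has coefficients 1,0,0,0,-1,0,0,0,0,0,0,0,0,0,0 for degrees 0…14.
Multiplying by (1 + q + q^2 + q^3 + q^4 + q^5) gives running coefficients 1,1,1,1,0,0,-1,-1,-1,-1,0,0,0,0,0 for degrees 0…14.
Multiplying by (1 + q^5 + q^6) gives running coefficients 1,1,1,1,0,1,1,1,1,0,0,-1,-2,-2,-2 for degrees 0…14.
Finally multiplying by (1 + 2q)^3, the product of all factors after the first has coefficients 1,7,19,27,26,21,15,19,27,26,20,7,-8,-26,-46 for degrees 0…14.
[q^14] = 1·(-46) − 1·(-8) + 1·27 = -11.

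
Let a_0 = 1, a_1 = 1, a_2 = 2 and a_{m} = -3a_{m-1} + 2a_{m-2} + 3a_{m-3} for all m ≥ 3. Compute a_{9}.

The ordinary generating function has denominator 1 + 3q - 2q^2 - 3q^3.
Iterating the recurrence: a_0,…,a_{9} = 1, 1, 2, -1, 10, -26, 95, -307, 1033, -3428.

-3428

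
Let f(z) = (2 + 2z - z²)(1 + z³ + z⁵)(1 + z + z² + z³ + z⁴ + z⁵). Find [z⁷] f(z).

(2 + 2z - z²) has coefficients 2,2,-1 for degrees 0…2.
(1 + z³ + z⁵) has coefficients 1,0,0,1,0,1,0,0 for degrees 0…7.
Finally multiplying by (1 + z + z² + z³ + z⁴ + z⁵), the product of all factors after the first has coefficients 1,1,1,2,2,3,2,2 for degrees 0…7.
[z⁷] = 2·2 + 2·2 − 1·3 = 5.

5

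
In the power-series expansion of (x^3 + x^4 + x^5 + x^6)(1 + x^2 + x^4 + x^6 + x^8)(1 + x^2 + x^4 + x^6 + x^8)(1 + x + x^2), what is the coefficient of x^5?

5

(x^3 + x^4 + x^5 + x^6) has coefficients 0,0,0,1,1,1 for degrees 0…5.
(1 + x^2 + x^4 + x^6 + x^8) has coefficients 1,0,1,0,1,0 for degrees 0…5.
Multiplying by (1 + x^2 + x^4 + x^6 + x^8) gives running coefficients 1,0,2,0,3,0 for degrees 0…5.
Finally multiplying by (1 + x + x^2), the product of all factors after the first has coefficients 1,1,3,2,5,3 for degrees 0…5.
[x^5] = 1·3 + 1·1 + 1·1 = 5.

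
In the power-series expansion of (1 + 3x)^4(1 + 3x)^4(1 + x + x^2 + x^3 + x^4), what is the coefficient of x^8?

63747

(1 + 3x)^4 has coefficients 1,12,54,108,81 for degrees 0…4.
(1 + 3x)^4 has coefficients 1,12,54,108,81,0,0,0,0 for degrees 0…8.
Finally multiplying by (1 + x + x^2 + x^3 + x^4), the product of all factors after the first has coefficients 1,13,67,175,256,255,243,189,81 for degrees 0…8.
[x^8] = 1·81 + 12·189 + 54·243 + 108·255 + 81·256 = 63747.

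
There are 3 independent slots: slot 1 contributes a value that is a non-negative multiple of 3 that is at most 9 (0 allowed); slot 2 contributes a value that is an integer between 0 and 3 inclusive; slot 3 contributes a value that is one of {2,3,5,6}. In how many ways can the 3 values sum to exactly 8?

6

The generating function for the choices is (1 + x³ + x⁶ + x⁹)·(1 + x + x² + x³)·(x² + x³ + x⁵ + x⁶); the count is [x⁸].
(1 + x³ + x⁶ + x⁹) has coefficients 1,0,0,1,0,0,1,0,0 for degrees 0…8.
(1 + x + x² + x³) has coefficients 1,1,1,1,0,0,0,0,0 for degrees 0…8.
Finally multiplying by (x² + x³ + x⁵ + x⁶), the product of all factors after the first has coefficients 0,0,1,2,2,3,3,2,2 for degrees 0…8.
[x⁸] = 1·2 + 1·3 + 1·1 = 6.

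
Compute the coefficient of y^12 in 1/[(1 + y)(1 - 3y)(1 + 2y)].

242425

The denominator gives the recurrence a_n = 7a_(n−2) + 6a_(n−3) for n ≥ 3; the numerator fixes a_0 = 1, a_1 = 0, a_2 = 7.
Iterating: 1, 0, 7, 6, 49, 84, 379, 882, 3157, 8448, 27391, 78078, 242425, so a_12 = 242425.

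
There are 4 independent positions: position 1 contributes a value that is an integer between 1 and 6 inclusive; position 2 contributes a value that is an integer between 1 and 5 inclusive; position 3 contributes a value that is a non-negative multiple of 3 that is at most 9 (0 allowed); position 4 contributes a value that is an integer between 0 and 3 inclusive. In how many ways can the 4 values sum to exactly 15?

37

The generating function for the choices is (z + z^2 + z^3 + z^4 + z^5 + z^6)·(z + z^2 + z^3 + z^4 + z^5)·(1 + z^3 + z^6 + z^9)·(1 + z + z^2 + z^3); the count is [z^15].
(z + z^2 + z^3 + z^4 + z^5 + z^6) has coefficients 0,1,1,1,1,1,1 for degrees 0…6.
(z + z^2 + z^3 + z^4 + z^5) has coefficients 0,1,1,1,1,1,0,0,0,0,0,0,0,0,0,0 for degrees 0…15.
Multiplying by (1 + z^3 + z^6 + z^9) gives running coefficients 0,1,1,1,2,2,1,2,2,1,2,2,1,1,1,0 for degrees 0…15.
Finally multiplying by (1 + z + z^2 + z^3), the product of all factors after the first has coefficients 0,1,2,3,5,6,6,7,7,6,7,7,6,6,5,3 for degrees 0…15.
[z^15] = 1·5 + 1·6 + 1·6 + 1·7 + 1·7 + 1·6 = 37.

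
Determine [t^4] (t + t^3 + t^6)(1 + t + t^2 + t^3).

2

(t + t^3 + t^6) has coefficients 0,1,0,1,0 for degrees 0…4.
(1 + t + t^2 + t^3) has coefficients 1,1,1,1,0 for degrees 0…4.
[t^4] = 1·1 + 1·1 = 2.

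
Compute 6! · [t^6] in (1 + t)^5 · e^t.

The EGF product rule gives c_6 = Σ_{k_1+k_2=6} C(6; k_1,k_2) · ∏ g_i(k_i), where (1+t)^5 gives the falling factorial (5)_k; e^t gives (1)^k.
g_1(k) for k = 0…6: 1, 5, 20, 60, 120, 120, 0.
g_2(k) for k = 0…6: 1, 1, 1, 1, 1, 1, 1.
c_6 = Σ_k C(6,k)·g_1(k)·g_2(6−k) = 1·1·1 + 6·5·1 + 15·20·1 + 20·60·1 + 15·120·1 + 6·120·1 = 1 + 30 + 300 + 1200 + 1800 + 720 = 4051.

4051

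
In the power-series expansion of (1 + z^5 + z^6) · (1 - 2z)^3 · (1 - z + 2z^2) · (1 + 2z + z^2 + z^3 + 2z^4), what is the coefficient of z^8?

57

(1 + z^5 + z^6) has coefficients 1,0,0,0,0,1,1 for degrees 0…6.
(1 - 2z)^3 has coefficients 1,-6,12,-8,0,0,0,0,0 for degrees 0…8.
Multiplying by (1 - z + 2z^2) gives running coefficients 1,-7,20,-32,32,-16,0,0,0 for degrees 0…8.
Finally multiplying by (1 + 2z + z^2 + z^3 + 2z^4), the product of all factors after the first has coefficients 1,-5,7,2,-17,22,8,-48,48 for degrees 0…8.
[z^8] = 1·48 + 1·2 + 1·7 = 57.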